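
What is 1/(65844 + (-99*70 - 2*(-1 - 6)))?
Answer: 1/58928 ≈ 1.6970e-5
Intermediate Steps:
1/(65844 + (-99*70 - 2*(-1 - 6))) = 1/(65844 + (-6930 - 2*(-7))) = 1/(65844 + (-6930 + 14)) = 1/(65844 - 6916) = 1/58928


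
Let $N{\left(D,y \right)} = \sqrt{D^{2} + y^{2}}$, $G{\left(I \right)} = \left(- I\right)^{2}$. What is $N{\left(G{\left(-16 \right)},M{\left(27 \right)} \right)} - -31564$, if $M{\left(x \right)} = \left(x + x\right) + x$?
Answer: $31564 + \sqrt{72097} \approx 31833.0$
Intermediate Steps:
$M{\left(x \right)} = 3 x$ ($M{\left(x \right)} = 2 x + x = 3 x$)
$G{\left(I \right)} = I^{2}$
$N{\left(G{\left(-16 \right)},M{\left(27 \right)} \right)} - -31564 = \sqrt{\left(\left(-16\right)^{2}\right)^{2} + \left(3 \cdot 27\right)^{2}} - -31564 = \sqrt{256^{2} + 81^{2}} + 31564 = \sqrt{65536 + 6561} + 31564 = \sqrt{72097} + 31564 = 31564 + \sqrt{72097}$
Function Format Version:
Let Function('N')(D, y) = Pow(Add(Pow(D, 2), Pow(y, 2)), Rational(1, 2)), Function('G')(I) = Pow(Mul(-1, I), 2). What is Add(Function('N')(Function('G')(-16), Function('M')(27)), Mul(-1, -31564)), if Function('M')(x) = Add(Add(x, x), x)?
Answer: Add(31564, Pow(72097, Rational(1, 2))) ≈ 31833.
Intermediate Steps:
Function('M')(x) = Mul(3, x) (Function('M')(x) = Add(Mul(2, x), x) = Mul(3, x))
Function('G')(I) = Pow(I, 2)
Add(Function('N')(Function('G')(-16), Function('M')(27)), Mul(-1, -31564)) = Add(Pow(Add(Pow(Pow(-16, 2), 2), Pow(Mul(3, 27), 2)), Rational(1, 2)), Mul(-1, -31564)) = Add(Pow(Add(Pow(256, 2), Pow(81, 2)), Rational(1, 2)), 31564) = Add(Pow(Add(65536, 6561), Rational(1, 2)), 31564) = Add(Pow(72097, Rational(1, 2)), 31564) = Add(31564, Pow(72097, Rational(1, 2)))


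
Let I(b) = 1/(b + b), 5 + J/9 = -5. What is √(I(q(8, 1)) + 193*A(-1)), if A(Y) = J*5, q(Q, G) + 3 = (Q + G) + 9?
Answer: I*√78164970/30 ≈ 294.7*I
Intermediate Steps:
J = -90 (J = -45 + 9*(-5) = -45 - 45 = -90)
q(Q, G) = 6 + G + Q (q(Q, G) = -3 + ((Q + G) + 9) = -3 + ((G + Q) + 9) = -3 + (9 + G + Q) = 6 + G + Q)
I(b) = 1/(2*b)
A(Y) = -450 (A(Y) = -90*5 = -450)
√(I(q(8, 1)) + 193*A(-1)) = √(1/(2*(6 + 1 + 8)) + 193*(-450)) = √((½)/15 - 86850) = √((½)*(1/15) - 86850) = √(1/30 - 86850) = √(-2605499/30) = I*√78164970/30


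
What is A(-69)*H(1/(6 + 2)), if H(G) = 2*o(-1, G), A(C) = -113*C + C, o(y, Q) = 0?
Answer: 0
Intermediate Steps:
A(C) = -112*C
H(G) = 0 (H(G) = 2*0 = 0)
A(-69)*H(1/(6 + 2)) = -112*(-69)*0 = 7728*0 = 0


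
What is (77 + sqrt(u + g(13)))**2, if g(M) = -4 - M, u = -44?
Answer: (77 + I*sqrt(61))**2 ≈ 5868.0 + 1202.8*I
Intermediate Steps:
(77 + sqrt(u + g(13)))**2 = (77 + sqrt(-44 + (-4 - 1*13)))**2 = (77 + sqrt(-44 + (-4 - 13)))**2 = (77 + sqrt(-44 - 17))**2 = (77 + sqrt(-61))**2 = (77 + I*sqrt(61))**2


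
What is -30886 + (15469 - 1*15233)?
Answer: -30650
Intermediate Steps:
-30886 + (15469 - 1*15233) = -30886 + (15469 - 15233) = -30886 + 236 = -30650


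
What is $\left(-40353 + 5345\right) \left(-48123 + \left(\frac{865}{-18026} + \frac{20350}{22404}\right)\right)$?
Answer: $\frac{85044684295636352}{50481813} \approx 1.6847 \cdot 10^{9}$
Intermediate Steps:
$\left(-40353 + 5345\right) \left(-48123 + \left(\frac{865}{-18026} + \frac{20350}{22404}\right)\right) = - 35008 \left(-48123 + \left(865 \left(- \frac{1}{18026}\right) + 20350 \cdot \frac{1}{22404}\right)\right) = - 35008 \left(-48123 + \left(- \frac{865}{18026} + \frac{10175}{11202}\right)\right) = - 35008 \left(-48123 + \frac{43431205}{50481813}\right) = \left(-35008\right) \left(- \frac{2429292855794}{50481813}\right) = \frac{85044684295636352}{50481813}$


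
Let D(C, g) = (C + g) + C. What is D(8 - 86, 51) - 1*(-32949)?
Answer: 32844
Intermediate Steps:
D(C, g) = g + 2*C
D(8 - 86, 51) - 1*(-32949) = (51 + 2*(8 - 86)) - 1*(-32949) = (51 + 2*(-78)) + 32949 = (51 - 156) + 32949 = -105 + 32949 = 32844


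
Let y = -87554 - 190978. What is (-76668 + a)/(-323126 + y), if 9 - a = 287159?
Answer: 181909/300829 ≈ 0.60469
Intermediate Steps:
a = -287150 (a = 9 - 1*287159 = 9 - 287159 = -287150)
y = -278532
(-76668 + a)/(-323126 + y) = (-76668 - 287150)/(-323126 - 278532) = -363818/(-601658) = -363818*(-1/601658) = 181909/300829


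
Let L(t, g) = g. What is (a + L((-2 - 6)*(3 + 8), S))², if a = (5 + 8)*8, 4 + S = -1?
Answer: 9801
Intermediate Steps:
S = -5 (S = -4 - 1 = -5)
a = 104 (a = 13*8 = 104)
(a + L((-2 - 6)*(3 + 8), S))² = (104 - 5)² = 99² = 9801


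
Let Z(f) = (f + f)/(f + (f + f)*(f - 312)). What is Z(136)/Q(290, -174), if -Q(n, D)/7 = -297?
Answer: -2/729729 ≈ -2.7407e-6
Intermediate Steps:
Q(n, D) = 2079 (Q(n, D) = -7*(-297) = 2079)
Z(f) = 2*f/(f + 2*f*(-312 + f)) (Z(f) = (2*f)/(f + (2*f)*(-312 + f)) = (2*f)/(f + 2*f*(-312 + f)) = 2*f/(f + 2*f*(-312 + f)))
Z(136)/Q(290, -174) = (2/(-623 + 2*136))/2079 = (2/(-623 + 272))*(1/2079) = (2/(-351))*(1/2079) = (2*(-1/351))*(1/2079) = -2/351*1/2079 = -2/729729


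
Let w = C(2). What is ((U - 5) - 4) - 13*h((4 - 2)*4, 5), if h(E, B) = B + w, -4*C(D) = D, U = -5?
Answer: -145/2 ≈ -72.500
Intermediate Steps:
C(D) = -D/4
w = -½ (w = -¼*2 = -½ ≈ -0.50000)
h(E, B) = -½ + B (h(E, B) = B - ½ = -½ + B)
((U - 5) - 4) - 13*h((4 - 2)*4, 5) = ((-5 - 5) - 4) - 13*(-½ + 5) = (-10 - 4) - 13*9/2 = -14 - 117/2 = -145/2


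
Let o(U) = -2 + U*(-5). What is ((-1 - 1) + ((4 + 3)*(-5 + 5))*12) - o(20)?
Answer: 100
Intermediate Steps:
o(U) = -2 - 5*U
((-1 - 1) + ((4 + 3)*(-5 + 5))*12) - o(20) = ((-1 - 1) + ((4 + 3)*(-5 + 5))*12) - (-2 - 5*20) = (-2 + (7*0)*12) - (-2 - 100) = (-2 + 0*12) - 1*(-102) = (-2 + 0) + 102 = -2 + 102 = 100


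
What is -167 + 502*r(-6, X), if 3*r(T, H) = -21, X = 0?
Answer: -3681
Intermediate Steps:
r(T, H) = -7 (r(T, H) = (⅓)*(-21) = -7)
-167 + 502*r(-6, X) = -167 + 502*(-7) = -167 - 3514 = -3681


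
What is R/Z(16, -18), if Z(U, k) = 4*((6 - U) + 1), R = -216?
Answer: 6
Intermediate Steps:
Z(U, k) = 28 - 4*U (Z(U, k) = 4*(7 - U) = 28 - 4*U)
R/Z(16, -18) = -216/(28 - 4*16) = -216/(28 - 64) = -216/(-36) = -216*(-1/36) = 6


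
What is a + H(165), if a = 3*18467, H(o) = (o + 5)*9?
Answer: 56931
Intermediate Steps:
H(o) = 45 + 9*o (H(o) = (5 + o)*9 = 45 + 9*o)
a = 55401
a + H(165) = 55401 + (45 + 9*165) = 55401 + (45 + 1485) = 55401 + 1530 = 56931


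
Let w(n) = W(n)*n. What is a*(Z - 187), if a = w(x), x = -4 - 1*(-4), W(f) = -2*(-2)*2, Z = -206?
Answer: 0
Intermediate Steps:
W(f) = 8 (W(f) = 4*2 = 8)
x = 0 (x = -4 + 4 = 0)
w(n) = 8*n
a = 0 (a = 8*0 = 0)
a*(Z - 187) = 0*(-206 - 187) = 0*(-393) = 0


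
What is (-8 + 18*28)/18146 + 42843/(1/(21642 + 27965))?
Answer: 19282962136421/9073 ≈ 2.1253e+9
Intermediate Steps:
(-8 + 18*28)/18146 + 42843/(1/(21642 + 27965)) = (-8 + 504)*(1/18146) + 42843/(1/49607) = 496*(1/18146) + 42843/(1/49607) = 248/9073 + 42843*49607 = 248/9073 + 2125312701 = 19282962136421/9073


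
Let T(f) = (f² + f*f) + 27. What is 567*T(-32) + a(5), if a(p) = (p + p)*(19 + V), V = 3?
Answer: 1176745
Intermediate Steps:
a(p) = 44*p (a(p) = (p + p)*(19 + 3) = (2*p)*22 = 44*p)
T(f) = 27 + 2*f² (T(f) = (f² + f²) + 27 = 2*f² + 27 = 27 + 2*f²)
567*T(-32) + a(5) = 567*(27 + 2*(-32)²) + 44*5 = 567*(27 + 2*1024) + 220 = 567*(27 + 2048) + 220 = 567*2075 + 220 = 1176525 + 220 = 1176745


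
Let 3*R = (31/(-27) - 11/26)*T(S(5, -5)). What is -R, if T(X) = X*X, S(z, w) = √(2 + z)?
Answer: 7721/2106 ≈ 3.6662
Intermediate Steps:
T(X) = X²
R = -7721/2106 (R = ((31/(-27) - 11/26)*(√(2 + 5))²)/3 = ((31*(-1/27) - 11*1/26)*(√7)²)/3 = ((-31/27 - 11/26)*7)/3 = (-1103/702*7)/3 = (⅓)*(-7721/702) = -7721/2106 ≈ -3.6662)
-R = -1*(-7721/2106) = 7721/2106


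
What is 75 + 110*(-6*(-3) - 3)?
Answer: 1725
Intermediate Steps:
75 + 110*(-6*(-3) - 3) = 75 + 110*(18 - 3) = 75 + 110*15 = 75 + 1650 = 1725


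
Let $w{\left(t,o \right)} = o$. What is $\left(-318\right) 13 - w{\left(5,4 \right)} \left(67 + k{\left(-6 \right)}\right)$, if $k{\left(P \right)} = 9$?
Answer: $-4438$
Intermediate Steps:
$\left(-318\right) 13 - w{\left(5,4 \right)} \left(67 + k{\left(-6 \right)}\right) = \left(-318\right) 13 - 4 \left(67 + 9\right) = -4134 - 4 \cdot 76 = -4134 - 304 = -4438$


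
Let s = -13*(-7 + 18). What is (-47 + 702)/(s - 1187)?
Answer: -131/266 ≈ -0.49248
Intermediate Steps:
s = -143 (s = -13*11 = -143)
(-47 + 702)/(s - 1187) = (-47 + 702)/(-143 - 1187) = 655/(-1330) = 655*(-1/1330) = -131/266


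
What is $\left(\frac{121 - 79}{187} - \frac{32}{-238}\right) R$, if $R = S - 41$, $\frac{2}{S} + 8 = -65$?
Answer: $- \frac{1407650}{95557} \approx -14.731$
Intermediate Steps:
$S = - \frac{2}{73}$ ($S = \frac{2}{-8 - 65} = \frac{2}{-73} = 2 \left(- \frac{1}{73}\right) = - \frac{2}{73} \approx -0.027397$)
$R = - \frac{2995}{73}$ ($R = - \frac{2}{73} - 41 = - \frac{2995}{73} \approx -41.027$)
$\left(\frac{121 - 79}{187} - \frac{32}{-238}\right) R = \left(\frac{121 - 79}{187} - \frac{32}{-238}\right) \left(- \frac{2995}{73}\right) = \left(42 \cdot \frac{1}{187} - - \frac{16}{119}\right) \left(- \frac{2995}{73}\right) = \left(\frac{42}{187} + \frac{16}{119}\right) \left(- \frac{2995}{73}\right) = \frac{470}{1309} \left(- \frac{2995}{73}\right) = - \frac{1407650}{95557}$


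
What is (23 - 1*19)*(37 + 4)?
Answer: 164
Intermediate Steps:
(23 - 1*19)*(37 + 4) = (23 - 19)*41 = 4*41 = 164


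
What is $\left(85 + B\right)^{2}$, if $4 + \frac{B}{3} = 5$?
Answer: $7744$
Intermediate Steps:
$B = 3$ ($B = -12 + 3 \cdot 5 = -12 + 15 = 3$)
$\left(85 + B\right)^{2} = \left(85 + 3\right)^{2} = 88^{2} = 7744$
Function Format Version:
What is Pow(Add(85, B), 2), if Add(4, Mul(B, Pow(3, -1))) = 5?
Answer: 7744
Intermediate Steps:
B = 3 (B = Add(-12, Mul(3, 5)) = Add(-12, 15) = 3)
Pow(Add(85, B), 2) = Pow(Add(85, 3), 2) = Pow(88, 2) = 7744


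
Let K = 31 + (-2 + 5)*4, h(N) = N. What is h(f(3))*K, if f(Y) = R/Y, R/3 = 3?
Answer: 129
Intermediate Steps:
R = 9 (R = 3*3 = 9)
f(Y) = 9/Y
K = 43 (K = 31 + 3*4 = 31 + 12 = 43)
h(f(3))*K = (9/3)*43 = (9*(1/3))*43 = 3*43 = 129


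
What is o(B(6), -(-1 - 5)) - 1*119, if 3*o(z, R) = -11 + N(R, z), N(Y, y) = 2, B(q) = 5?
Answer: -122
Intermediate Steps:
o(z, R) = -3 (o(z, R) = (-11 + 2)/3 = (⅓)*(-9) = -3)
o(B(6), -(-1 - 5)) - 1*119 = -3 - 1*119 = -3 - 119 = -122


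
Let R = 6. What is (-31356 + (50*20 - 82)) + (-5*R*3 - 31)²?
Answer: -15797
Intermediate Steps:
(-31356 + (50*20 - 82)) + (-5*R*3 - 31)² = (-31356 + (50*20 - 82)) + (-5*6*3 - 31)² = (-31356 + (1000 - 82)) + (-30*3 - 31)² = (-31356 + 918) + (-90 - 31)² = -30438 + (-121)² = -30438 + 14641 = -15797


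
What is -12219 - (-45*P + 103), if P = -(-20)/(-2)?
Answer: -12772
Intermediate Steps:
P = -10 (P = -(-20)*(-1)/2 = -4*5/2 = -10)
-12219 - (-45*P + 103) = -12219 - (-45*(-10) + 103) = -12219 - (450 + 103) = -12219 - 1*553 = -12219 - 553 = -12772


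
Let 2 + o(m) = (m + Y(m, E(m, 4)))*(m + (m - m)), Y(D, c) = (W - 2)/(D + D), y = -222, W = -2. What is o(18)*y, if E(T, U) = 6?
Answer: -71040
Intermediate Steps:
Y(D, c) = -2/D (Y(D, c) = (-2 - 2)/(D + D) = -4*1/(2*D) = -2/D)
o(m) = -2 + m*(m - 2/m) (o(m) = -2 + (m - 2/m)*(m + (m - m)) = -2 + (m - 2/m)*(m + 0) = -2 + (m - 2/m)*m = -2 + m*(m - 2/m))
o(18)*y = (-4 + 18²)*(-222) = (-4 + 324)*(-222) = 320*(-222) = -71040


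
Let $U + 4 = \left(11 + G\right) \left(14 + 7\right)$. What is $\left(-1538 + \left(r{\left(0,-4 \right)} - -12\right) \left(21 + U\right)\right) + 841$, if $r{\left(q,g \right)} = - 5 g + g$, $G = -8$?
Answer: $1543$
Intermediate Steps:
$r{\left(q,g \right)} = - 4 g$
$U = 59$ ($U = -4 + \left(11 - 8\right) \left(14 + 7\right) = -4 + 3 \cdot 21 = -4 + 63 = 59$)
$\left(-1538 + \left(r{\left(0,-4 \right)} - -12\right) \left(21 + U\right)\right) + 841 = \left(-1538 + \left(\left(-4\right) \left(-4\right) - -12\right) \left(21 + 59\right)\right) + 841 = \left(-1538 + \left(16 + 12\right) 80\right) + 841 = \left(-1538 + 28 \cdot 80\right) + 841 = \left(-1538 + 2240\right) + 841 = 702 + 841 = 1543$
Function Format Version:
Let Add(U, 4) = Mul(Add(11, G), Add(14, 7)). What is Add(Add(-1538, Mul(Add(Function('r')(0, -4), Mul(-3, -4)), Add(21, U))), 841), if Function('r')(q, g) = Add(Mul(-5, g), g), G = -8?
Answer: 1543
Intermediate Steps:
Function('r')(q, g) = Mul(-4, g)
U = 59 (U = Add(-4, Mul(Add(11, -8), Add(14, 7))) = Add(-4, Mul(3, 21)) = Add(-4, 63) = 59)
Add(Add(-1538, Mul(Add(Function('r')(0, -4), Mul(-3, -4)), Add(21, U))), 841) = Add(Add(-1538, Mul(Add(Mul(-4, -4), Mul(-3, -4)), Add(21, 59))), 841) = Add(Add(-1538, Mul(Add(16, 12), 80)), 841) = Add(Add(-1538, Mul(28, 80)), 841) = Add(Add(-1538, 2240), 841) = Add(702, 841) = 1543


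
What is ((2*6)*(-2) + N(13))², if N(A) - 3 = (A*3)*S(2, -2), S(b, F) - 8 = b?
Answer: 136161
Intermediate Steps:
S(b, F) = 8 + b
N(A) = 3 + 30*A (N(A) = 3 + (A*3)*(8 + 2) = 3 + (3*A)*10 = 3 + 30*A)
((2*6)*(-2) + N(13))² = ((2*6)*(-2) + (3 + 30*13))² = (12*(-2) + (3 + 390))² = (-24 + 393)² = 369² = 136161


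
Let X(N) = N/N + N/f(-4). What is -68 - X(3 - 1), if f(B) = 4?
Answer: -139/2 ≈ -69.500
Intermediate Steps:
X(N) = 1 + N/4 (X(N) = N/N + N/4 = 1 + N*(¼) = 1 + N/4)
-68 - X(3 - 1) = -68 - (1 + (3 - 1)/4) = -68 - (1 + (¼)*2) = -68 - (1 + ½) = -68 - 1*3/2 = -68 - 3/2 = -139/2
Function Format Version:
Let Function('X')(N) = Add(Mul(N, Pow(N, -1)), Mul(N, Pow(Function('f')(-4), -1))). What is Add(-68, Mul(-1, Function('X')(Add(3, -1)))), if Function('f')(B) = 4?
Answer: Rational(-139, 2) ≈ -69.500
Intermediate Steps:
Function('X')(N) = Add(1, Mul(Rational(1, 4), N)) (Function('X')(N) = Add(Mul(N, Pow(N, -1)), Mul(N, Pow(4, -1))) = Add(1, Mul(N, Rational(1, 4))) = Add(1, Mul(Rational(1, 4), N)))
Add(-68, Mul(-1, Function('X')(Add(3, -1)))) = Add(-68, Mul(-1, Add(1, Mul(Rational(1, 4), Add(3, -1))))) = Add(-68, Mul(-1, Add(1, Mul(Rational(1, 4), 2)))) = Add(-68, Mul(-1, Add(1, Rational(1, 2)))) = Add(-68, Mul(-1, Rational(3, 2))) = Add(-68, Rational(-3, 2)) = Rational(-139, 2)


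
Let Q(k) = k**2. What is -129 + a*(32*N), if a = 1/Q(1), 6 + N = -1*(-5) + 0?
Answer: -161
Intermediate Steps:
N = -1 (N = -6 + (-1*(-5) + 0) = -6 + (5 + 0) = -6 + 5 = -1)
a = 1 (a = 1/(1**2) = 1/1 = 1)
-129 + a*(32*N) = -129 + 1*(32*(-1)) = -129 + 1*(-32) = -129 - 32 = -161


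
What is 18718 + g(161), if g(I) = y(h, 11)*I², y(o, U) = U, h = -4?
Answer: 303849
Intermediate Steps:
g(I) = 11*I²
18718 + g(161) = 18718 + 11*161² = 18718 + 11*25921 = 18718 + 285131 = 303849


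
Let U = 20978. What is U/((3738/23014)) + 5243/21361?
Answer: 5156423743573/39923709 ≈ 1.2916e+5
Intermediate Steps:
U/((3738/23014)) + 5243/21361 = 20978/((3738/23014)) + 5243/21361 = 20978/((3738*(1/23014))) + 5243*(1/21361) = 20978/(1869/11507) + 5243/21361 = 20978*(11507/1869) + 5243/21361 = 241393846/1869 + 5243/21361 = 5156423743573/39923709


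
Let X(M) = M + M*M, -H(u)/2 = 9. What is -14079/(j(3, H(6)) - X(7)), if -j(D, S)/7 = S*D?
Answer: -14079/322 ≈ -43.724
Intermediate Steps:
H(u) = -18 (H(u) = -2*9 = -18)
X(M) = M + M²
j(D, S) = -7*D*S (j(D, S) = -7*S*D = -7*D*S)
-14079/(j(3, H(6)) - X(7)) = -14079/(-7*3*(-18) - 7*(1 + 7)) = -14079/(378 - 7*8) = -14079/(378 - 1*56) = -14079/(378 - 56) = -14079/322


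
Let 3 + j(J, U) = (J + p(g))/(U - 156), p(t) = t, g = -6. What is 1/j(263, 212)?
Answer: 56/89 ≈ 0.62921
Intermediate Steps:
j(J, U) = -3 + (-6 + J)/(-156 + U) (j(J, U) = -3 + (J - 6)/(U - 156) = -3 + (-6 + J)/(-156 + U))
1/j(263, 212) = 1/((462 + 263 - 3*212)/(-156 + 212)) = 1/((462 + 263 - 636)/56) = 1/((1/56)*89) = 1/(89/56) = 56/89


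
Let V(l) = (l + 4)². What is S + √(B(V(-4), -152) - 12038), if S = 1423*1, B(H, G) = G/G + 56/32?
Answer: 1423 + 3*I*√5349/2 ≈ 1423.0 + 109.71*I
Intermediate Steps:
V(l) = (4 + l)²
B(H, G) = 11/4 (B(H, G) = 1 + 56*(1/32) = 1 + 7/4 = 11/4)
S = 1423
S + √(B(V(-4), -152) - 12038) = 1423 + √(11/4 - 12038) = 1423 + √(-48141/4) = 1423 + 3*I*√5349/2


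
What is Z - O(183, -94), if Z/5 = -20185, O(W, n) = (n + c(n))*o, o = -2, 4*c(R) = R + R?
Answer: -101207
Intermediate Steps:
c(R) = R/2 (c(R) = (R + R)/4 = (2*R)/4 = R/2)
O(W, n) = -3*n (O(W, n) = (n + n/2)*(-2) = (3*n/2)*(-2) = -3*n)
Z = -100925 (Z = 5*(-20185) = -100925)
Z - O(183, -94) = -100925 - (-3)*(-94) = -100925 - 1*282 = -100925 - 282 = -101207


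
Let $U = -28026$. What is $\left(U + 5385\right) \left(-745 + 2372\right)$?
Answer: $-36836907$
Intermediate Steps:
$\left(U + 5385\right) \left(-745 + 2372\right) = \left(-28026 + 5385\right) \left(-745 + 2372\right) = \left(-22641\right) 1627 = -36836907$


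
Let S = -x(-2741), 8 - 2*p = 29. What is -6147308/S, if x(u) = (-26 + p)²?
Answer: 24589232/5329 ≈ 4614.2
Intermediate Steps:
p = -21/2 (p = 4 - ½*29 = 4 - 29/2 = -21/2 ≈ -10.500)
x(u) = 5329/4 (x(u) = (-26 - 21/2)² = (-73/2)² = 5329/4)
S = -5329/4 (S = -1*5329/4 = -5329/4 ≈ -1332.3)
-6147308/S = -6147308/(-5329/4) = -6147308*(-4/5329) = 24589232/5329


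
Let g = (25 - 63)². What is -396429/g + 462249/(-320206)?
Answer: -63803215965/231188732 ≈ -275.98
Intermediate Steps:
g = 1444 (g = (-38)² = 1444)
-396429/g + 462249/(-320206) = -396429/1444 + 462249/(-320206) = -396429*1/1444 + 462249*(-1/320206) = -396429/1444 - 462249/320206 = -63803215965/231188732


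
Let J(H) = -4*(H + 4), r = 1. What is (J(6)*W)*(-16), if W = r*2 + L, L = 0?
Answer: 1280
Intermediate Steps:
W = 2 (W = 1*2 + 0 = 2 + 0 = 2)
J(H) = -16 - 4*H (J(H) = -4*(4 + H) = -16 - 4*H)
(J(6)*W)*(-16) = ((-16 - 4*6)*2)*(-16) = ((-16 - 24)*2)*(-16) = -40*2*(-16) = -80*(-16) = 1280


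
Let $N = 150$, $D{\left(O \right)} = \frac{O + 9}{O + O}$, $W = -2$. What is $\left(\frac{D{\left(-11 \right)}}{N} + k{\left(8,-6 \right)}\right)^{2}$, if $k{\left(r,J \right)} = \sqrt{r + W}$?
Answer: $\frac{16335001}{2722500} + \frac{\sqrt{6}}{825} \approx 6.003$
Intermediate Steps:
$k{\left(r,J \right)} = \sqrt{-2 + r}$ ($k{\left(r,J \right)} = \sqrt{r - 2} = \sqrt{-2 + r}$)
$D{\left(O \right)} = \frac{9 + O}{2 O}$
$\left(\frac{D{\left(-11 \right)}}{N} + k{\left(8,-6 \right)}\right)^{2} = \left(\frac{\frac{1}{2} \frac{1}{-11} \left(9 - 11\right)}{150} + \sqrt{-2 + 8}\right)^{2} = \left(\frac{1}{2} \left(- \frac{1}{11}\right) \left(-2\right) \frac{1}{150} + \sqrt{6}\right)^{2} = \left(\frac{1}{11} \cdot \frac{1}{150} + \sqrt{6}\right)^{2} = \left(\frac{1}{1650} + \sqrt{6}\right)^{2}$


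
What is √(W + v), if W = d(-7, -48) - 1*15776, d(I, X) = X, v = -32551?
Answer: 15*I*√215 ≈ 219.94*I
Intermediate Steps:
W = -15824 (W = -48 - 1*15776 = -48 - 15776 = -15824)
√(W + v) = √(-15824 - 32551) = √(-48375) = 15*I*√215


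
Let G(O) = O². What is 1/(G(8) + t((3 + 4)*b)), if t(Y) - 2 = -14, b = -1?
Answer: 1/52 ≈ 0.019231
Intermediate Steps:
t(Y) = -12 (t(Y) = 2 - 14 = -12)
1/(G(8) + t((3 + 4)*b)) = 1/(8² - 12) = 1/(64 - 12) = 1/52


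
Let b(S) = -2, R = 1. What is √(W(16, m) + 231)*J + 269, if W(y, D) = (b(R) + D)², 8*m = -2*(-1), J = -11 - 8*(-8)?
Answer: 269 + 53*√3745/4 ≈ 1079.9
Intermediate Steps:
J = 53 (J = -11 + 64 = 53)
m = ¼ (m = (-2*(-1))/8 = (⅛)*2 = ¼ ≈ 0.25000)
W(y, D) = (-2 + D)²
√(W(16, m) + 231)*J + 269 = √((-2 + ¼)² + 231)*53 + 269 = √((-7/4)² + 231)*53 + 269 = √(49/16 + 231)*53 + 269 = √(3745/16)*53 + 269 = (√3745/4)*53 + 269 = 53*√3745/4 + 269 = 269 + 53*√3745/4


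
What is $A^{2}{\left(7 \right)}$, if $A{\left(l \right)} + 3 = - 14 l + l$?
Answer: $8836$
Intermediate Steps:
$A{\left(l \right)} = -3 - 13 l$ ($A{\left(l \right)} = -3 + \left(- 14 l + l\right) = -3 - 13 l$)
$A^{2}{\left(7 \right)} = \left(-3 - 91\right)^{2} = \left(-94\right)^{2} = 8836$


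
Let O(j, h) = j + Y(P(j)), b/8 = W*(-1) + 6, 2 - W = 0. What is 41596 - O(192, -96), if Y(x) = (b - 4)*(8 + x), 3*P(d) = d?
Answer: 39388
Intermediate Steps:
W = 2 (W = 2 - 1*0 = 2 + 0 = 2)
P(d) = d/3
b = 32 (b = 8*(2*(-1) + 6) = 8*(-2 + 6) = 8*4 = 32)
Y(x) = 224 + 28*x (Y(x) = (32 - 4)*(8 + x) = 28*(8 + x) = 224 + 28*x)
O(j, h) = 224 + 31*j/3 (O(j, h) = j + (224 + 28*(j/3)) = j + (224 + 28*j/3) = 224 + 31*j/3)
41596 - O(192, -96) = 41596 - (224 + (31/3)*192) = 41596 - (224 + 1984) = 41596 - 1*2208 = 41596 - 2208 = 39388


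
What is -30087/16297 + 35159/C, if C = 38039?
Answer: -571493170/619921583 ≈ -0.92188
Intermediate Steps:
-30087/16297 + 35159/C = -30087/16297 + 35159/38039 = -571493170/619921583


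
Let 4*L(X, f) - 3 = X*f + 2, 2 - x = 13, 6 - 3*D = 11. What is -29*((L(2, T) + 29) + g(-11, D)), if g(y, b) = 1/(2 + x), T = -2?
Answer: -30421/36 ≈ -845.03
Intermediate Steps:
D = -5/3 (D = 2 - ⅓*11 = 2 - 11/3 = -5/3 ≈ -1.6667)
x = -11 (x = 2 - 1*13 = 2 - 13 = -11)
L(X, f) = 5/4 + X*f/4 (L(X, f) = ¾ + (X*f + 2)/4 = ¾ + (2 + X*f)/4 = ¾ + (½ + X*f/4) = 5/4 + X*f/4)
g(y, b) = -⅑ (g(y, b) = 1/(2 - 11) = 1/(-9) = -⅑)
-29*((L(2, T) + 29) + g(-11, D)) = -29*(((5/4 + (¼)*2*(-2)) + 29) - ⅑) = -29*(((5/4 - 1) + 29) - ⅑) = -29*((¼ + 29) - ⅑) = -29*(117/4 - ⅑) = -29*1049/36 = -30421/36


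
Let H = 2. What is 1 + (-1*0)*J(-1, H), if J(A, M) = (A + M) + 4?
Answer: 1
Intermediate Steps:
J(A, M) = 4 + A + M
1 + (-1*0)*J(-1, H) = 1 + (-1*0)*(4 - 1 + 2) = 1 + 0*5 = 1 + 0 = 1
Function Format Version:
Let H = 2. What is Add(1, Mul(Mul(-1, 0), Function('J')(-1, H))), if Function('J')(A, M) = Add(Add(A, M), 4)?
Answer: 1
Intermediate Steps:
Function('J')(A, M) = Add(4, A, M)
Add(1, Mul(Mul(-1, 0), Function('J')(-1, H))) = Add(1, Mul(Mul(-1, 0), Add(4, -1, 2))) = Add(1, Mul(0, 5)) = Add(1, 0) = 1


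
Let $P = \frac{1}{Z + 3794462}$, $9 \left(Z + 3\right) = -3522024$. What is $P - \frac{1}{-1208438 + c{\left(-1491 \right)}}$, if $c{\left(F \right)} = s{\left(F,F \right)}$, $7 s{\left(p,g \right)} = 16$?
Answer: $\frac{32280911}{28787187613150} \approx 1.1214 \cdot 10^{-6}$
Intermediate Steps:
$Z = -391339$ ($Z = -3 + \frac{1}{9} \left(-3522024\right) = -3 - 391336 = -391339$)
$s{\left(p,g \right)} = \frac{16}{7}$ ($s{\left(p,g \right)} = \frac{1}{7} \cdot 16 = \frac{16}{7}$)
$c{\left(F \right)} = \frac{16}{7}$
$P = \frac{1}{3403123}$ ($P = \frac{1}{-391339 + 3794462} = \frac{1}{3403123} \approx 2.9385 \cdot 10^{-7}$)
$P - \frac{1}{-1208438 + c{\left(-1491 \right)}} = \frac{1}{3403123} - \frac{1}{-1208438 + \frac{16}{7}} = \frac{1}{3403123} - \frac{1}{- \frac{8459050}{7}} = \frac{1}{3403123} - - \frac{7}{8459050} = \frac{1}{3403123} + \frac{7}{8459050} = \frac{32280911}{28787187613150}$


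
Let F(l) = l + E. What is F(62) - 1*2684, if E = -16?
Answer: -2638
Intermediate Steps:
F(l) = -16 + l (F(l) = l - 16 = -16 + l)
F(62) - 1*2684 = (-16 + 62) - 1*2684 = 46 - 2684 = -2638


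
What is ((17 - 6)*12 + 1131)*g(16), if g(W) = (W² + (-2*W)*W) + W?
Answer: -303120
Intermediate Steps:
g(W) = W - W² (g(W) = (W² - 2*W²) + W = -W² + W = W - W²)
((17 - 6)*12 + 1131)*g(16) = ((17 - 6)*12 + 1131)*(16*(1 - 1*16)) = (11*12 + 1131)*(16*(1 - 16)) = (132 + 1131)*(16*(-15)) = 1263*(-240) = -303120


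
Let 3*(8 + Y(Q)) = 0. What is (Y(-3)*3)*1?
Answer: -24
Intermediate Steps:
Y(Q) = -8 (Y(Q) = -8 + (⅓)*0 = -8 + 0 = -8)
(Y(-3)*3)*1 = -8*3*1 = -24*1 = -24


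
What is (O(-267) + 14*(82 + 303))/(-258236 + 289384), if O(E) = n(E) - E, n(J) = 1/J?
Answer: 58093/319866 ≈ 0.18162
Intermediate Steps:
O(E) = 1/E - E
(O(-267) + 14*(82 + 303))/(-258236 + 289384) = ((1/(-267) - 1*(-267)) + 14*(82 + 303))/(-258236 + 289384) = ((-1/267 + 267) + 14*385)/31148 = (71288/267 + 5390)*(1/31148) = (1510418/267)*(1/31148) = 58093/319866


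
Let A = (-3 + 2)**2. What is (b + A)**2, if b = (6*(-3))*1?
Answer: 289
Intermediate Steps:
b = -18 (b = -18*1 = -18)
A = 1 (A = (-1)**2 = 1)
(b + A)**2 = (-18 + 1)**2 = (-17)**2 = 289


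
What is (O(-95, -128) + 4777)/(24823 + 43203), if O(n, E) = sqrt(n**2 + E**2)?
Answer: 4777/68026 + sqrt(25409)/68026 ≈ 0.072566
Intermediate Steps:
O(n, E) = sqrt(E**2 + n**2)
(O(-95, -128) + 4777)/(24823 + 43203) = (sqrt((-128)**2 + (-95)**2) + 4777)/(24823 + 43203) = (sqrt(16384 + 9025) + 4777)/68026 = (sqrt(25409) + 4777)*(1/68026) = (4777 + sqrt(25409))*(1/68026) = 4777/68026 + sqrt(25409)/68026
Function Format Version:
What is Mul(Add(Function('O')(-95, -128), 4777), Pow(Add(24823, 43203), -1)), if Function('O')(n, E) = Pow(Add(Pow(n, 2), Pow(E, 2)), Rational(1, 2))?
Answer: Add(Rational(4777, 68026), Mul(Rational(1, 68026), Pow(25409, Rational(1, 2)))) ≈ 0.072566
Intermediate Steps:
Function('O')(n, E) = Pow(Add(Pow(E, 2), Pow(n, 2)), Rational(1, 2))
Mul(Add(Function('O')(-95, -128), 4777), Pow(Add(24823, 43203), -1)) = Mul(Add(Pow(Add(Pow(-128, 2), Pow(-95, 2)), Rational(1, 2)), 4777), Pow(Add(24823, 43203), -1)) = Mul(Add(Pow(Add(16384, 9025), Rational(1, 2)), 4777), Pow(68026, -1)) = Mul(Add(Pow(25409, Rational(1, 2)), 4777), Rational(1, 68026)) = Mul(Add(4777, Pow(25409, Rational(1, 2))), Rational(1, 68026)) = Add(Rational(4777, 68026), Mul(Rational(1, 68026), Pow(25409, Rational(1, 2))))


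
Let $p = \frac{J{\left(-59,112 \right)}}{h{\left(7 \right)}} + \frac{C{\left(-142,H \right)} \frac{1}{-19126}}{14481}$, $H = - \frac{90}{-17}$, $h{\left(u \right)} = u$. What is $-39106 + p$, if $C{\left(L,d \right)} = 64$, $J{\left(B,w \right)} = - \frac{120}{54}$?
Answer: $- \frac{12636197818130}{323124207} \approx -39106.0$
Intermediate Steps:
$J{\left(B,w \right)} = - \frac{20}{9}$ ($J{\left(B,w \right)} = \left(-120\right) \frac{1}{54} = - \frac{20}{9}$)
$H = \frac{90}{17}$ ($H = \left(-90\right) \left(- \frac{1}{17}\right) = \frac{90}{17} \approx 5.2941$)
$p = - \frac{102579188}{323124207}$ ($p = - \frac{20}{9 \cdot 7} + \frac{64 \frac{1}{-19126}}{14481} = \left(- \frac{20}{9}\right) \frac{1}{7} + 64 \left(- \frac{1}{19126}\right) \frac{1}{14481} = - \frac{20}{63} - \frac{32}{138481803} = - \frac{102579188}{323124207} \approx -0.31746$)
$-39106 + p = -39106 - \frac{102579188}{323124207} = - \frac{12636197818130}{323124207}$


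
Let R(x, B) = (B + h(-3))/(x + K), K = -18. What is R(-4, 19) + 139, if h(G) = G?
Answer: 1521/11 ≈ 138.27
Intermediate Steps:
R(x, B) = (-3 + B)/(-18 + x) (R(x, B) = (B - 3)/(x - 18) = (-3 + B)/(-18 + x))
R(-4, 19) + 139 = (-3 + 19)/(-18 - 4) + 139 = 16/(-22) + 139 = -1/22*16 + 139 = -8/11 + 139 = 1521/11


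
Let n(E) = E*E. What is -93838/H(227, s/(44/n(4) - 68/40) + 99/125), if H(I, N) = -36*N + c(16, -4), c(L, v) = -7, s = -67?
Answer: -82108250/1978927 ≈ -41.491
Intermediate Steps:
n(E) = E²
H(I, N) = -7 - 36*N (H(I, N) = -36*N - 7 = -7 - 36*N)
-93838/H(227, s/(44/n(4) - 68/40) + 99/125) = -93838/(-7 - 36*(-67/(44/(4²) - 68/40) + 99/125)) = -93838/(-7 - 36*(-67/(44/16 - 68*1/40) + 99*(1/125))) = -93838/(-7 - 36*(-67/(44*(1/16) - 17/10) + 99/125)) = -93838/(-7 - 36*(-67/(11/4 - 17/10) + 99/125)) = -93838/(-7 - 36*(-67/21/20 + 99/125)) = -93838/(-7 - 36*(-67*20/21 + 99/125)) = -93838/(-7 - 36*(-1340/21 + 99/125)) = -93838/(-7 - 36*(-165421/2625)) = -93838/(-7 + 1985052/875) = -93838/1978927/875 = -93838*875/1978927 = -82108250/1978927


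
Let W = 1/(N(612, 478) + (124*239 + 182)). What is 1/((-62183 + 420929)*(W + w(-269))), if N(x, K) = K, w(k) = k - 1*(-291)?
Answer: 15148/119554436349 ≈ 1.2670e-7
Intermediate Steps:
w(k) = 291 + k (w(k) = k + 291 = 291 + k)
W = 1/30296 (W = 1/(478 + (124*239 + 182)) = 1/(478 + (29636 + 182)) = 1/(478 + 29818) = 1/30296 ≈ 3.3008e-5)
1/((-62183 + 420929)*(W + w(-269))) = 1/((-62183 + 420929)*(1/30296 + (291 - 269))) = 1/(358746*(1/30296 + 22)) = 1/(358746*(666513/30296)) = 1/(119554436349/15148) = 15148/119554436349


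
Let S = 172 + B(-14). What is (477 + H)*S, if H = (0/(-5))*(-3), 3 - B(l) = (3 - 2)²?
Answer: 82998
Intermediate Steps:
B(l) = 2 (B(l) = 3 - (3 - 2)² = 3 - 1*1² = 3 - 1*1 = 3 - 1 = 2)
H = 0 (H = (0*(-⅕))*(-3) = 0*(-3) = 0)
S = 174 (S = 172 + 2 = 174)
(477 + H)*S = (477 + 0)*174 = 477*174 = 82998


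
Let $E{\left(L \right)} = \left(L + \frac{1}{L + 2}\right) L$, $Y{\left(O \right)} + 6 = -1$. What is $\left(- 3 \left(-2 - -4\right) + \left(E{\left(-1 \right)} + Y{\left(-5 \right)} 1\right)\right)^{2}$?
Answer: $169$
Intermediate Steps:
$Y{\left(O \right)} = -7$ ($Y{\left(O \right)} = -6 - 1 = -7$)
$E{\left(L \right)} = L \left(L + \frac{1}{2 + L}\right)$ ($E{\left(L \right)} = \left(L + \frac{1}{2 + L}\right) L = L \left(L + \frac{1}{2 + L}\right)$)
$\left(- 3 \left(-2 - -4\right) + \left(E{\left(-1 \right)} + Y{\left(-5 \right)} 1\right)\right)^{2} = \left(- 3 \left(-2 - -4\right) - \left(7 + \frac{1 + \left(-1\right)^{2} + 2 \left(-1\right)}{2 - 1}\right)\right)^{2} = \left(- 3 \left(-2 + 4\right) - \left(7 + \frac{1 + 1 - 2}{1}\right)\right)^{2} = \left(\left(-3\right) 2 - \left(7 + 1 \cdot 0\right)\right)^{2} = \left(-6 + \left(0 - 7\right)\right)^{2} = \left(-6 - 7\right)^{2} = \left(-13\right)^{2} = 169$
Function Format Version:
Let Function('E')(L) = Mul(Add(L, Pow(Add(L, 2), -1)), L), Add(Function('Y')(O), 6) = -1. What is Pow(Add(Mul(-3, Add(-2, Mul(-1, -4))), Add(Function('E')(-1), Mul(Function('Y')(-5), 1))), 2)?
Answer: 169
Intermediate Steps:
Function('Y')(O) = -7 (Function('Y')(O) = Add(-6, -1) = -7)
Function('E')(L) = Mul(L, Add(L, Pow(Add(2, L), -1))) (Function('E')(L) = Mul(Add(L, Pow(Add(2, L), -1)), L) = Mul(L, Add(L, Pow(Add(2, L), -1))))
Pow(Add(Mul(-3, Add(-2, Mul(-1, -4))), Add(Function('E')(-1), Mul(Function('Y')(-5), 1))), 2) = Pow(Add(Mul(-3, Add(-2, Mul(-1, -4))), Add(Mul(-1, Pow(Add(2, -1), -1), Add(1, Pow(-1, 2), Mul(2, -1))), Mul(-7, 1))), 2) = Pow(Add(Mul(-3, Add(-2, 4)), Add(Mul(-1, Pow(1, -1), Add(1, 1, -2)), -7)), 2) = Pow(Add(Mul(-3, 2), Add(Mul(-1, 1, 0), -7)), 2) = Pow(Add(-6, Add(0, -7)), 2) = Pow(Add(-6, -7), 2) = Pow(-13, 2) = 169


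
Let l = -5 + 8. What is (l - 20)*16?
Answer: -272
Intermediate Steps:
l = 3
(l - 20)*16 = (3 - 20)*16 = -17*16 = -272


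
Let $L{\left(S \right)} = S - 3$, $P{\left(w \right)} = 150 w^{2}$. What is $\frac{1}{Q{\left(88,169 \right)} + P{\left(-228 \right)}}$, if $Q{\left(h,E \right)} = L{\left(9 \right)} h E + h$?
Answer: $\frac{1}{7886920} \approx 1.2679 \cdot 10^{-7}$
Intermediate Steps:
$L{\left(S \right)} = -3 + S$ ($L{\left(S \right)} = S - 3 = -3 + S$)
$Q{\left(h,E \right)} = h + 6 E h$ ($Q{\left(h,E \right)} = \left(-3 + 9\right) h E + h = 6 h E + h = 6 E h + h = h + 6 E h$)
$\frac{1}{Q{\left(88,169 \right)} + P{\left(-228 \right)}} = \frac{1}{88 \left(1 + 6 \cdot 169\right) + 150 \left(-228\right)^{2}} = \frac{1}{88 \left(1 + 1014\right) + 150 \cdot 51984} = \frac{1}{88 \cdot 1015 + 7797600} = \frac{1}{89320 + 7797600} = \frac{1}{7886920}$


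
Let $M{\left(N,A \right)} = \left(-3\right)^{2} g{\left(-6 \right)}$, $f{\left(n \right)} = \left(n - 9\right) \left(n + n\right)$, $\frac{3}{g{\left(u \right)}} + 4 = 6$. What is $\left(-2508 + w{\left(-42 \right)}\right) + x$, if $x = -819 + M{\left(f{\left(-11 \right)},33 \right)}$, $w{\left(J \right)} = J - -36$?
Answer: $- \frac{6639}{2} \approx -3319.5$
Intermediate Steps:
$g{\left(u \right)} = \frac{3}{2}$ ($g{\left(u \right)} = \frac{3}{-4 + 6} = \frac{3}{2}$)
$w{\left(J \right)} = 36 + J$ ($w{\left(J \right)} = J + 36 = 36 + J$)
$f{\left(n \right)} = 2 n \left(-9 + n\right)$ ($f{\left(n \right)} = \left(-9 + n\right) 2 n = 2 n \left(-9 + n\right)$)
$M{\left(N,A \right)} = \frac{27}{2}$ ($M{\left(N,A \right)} = \left(-3\right)^{2} \cdot \frac{3}{2} = 9 \cdot \frac{3}{2} = \frac{27}{2}$)
$x = - \frac{1611}{2}$ ($x = -819 + \frac{27}{2} = - \frac{1611}{2} \approx -805.5$)
$\left(-2508 + w{\left(-42 \right)}\right) + x = \left(-2508 + \left(36 - 42\right)\right) - \frac{1611}{2} = \left(-2508 - 6\right) - \frac{1611}{2} = -2514 - \frac{1611}{2} = - \frac{6639}{2}$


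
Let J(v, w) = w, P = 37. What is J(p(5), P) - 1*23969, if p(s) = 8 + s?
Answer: -23932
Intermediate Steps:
J(p(5), P) - 1*23969 = 37 - 1*23969 = 37 - 23969 = -23932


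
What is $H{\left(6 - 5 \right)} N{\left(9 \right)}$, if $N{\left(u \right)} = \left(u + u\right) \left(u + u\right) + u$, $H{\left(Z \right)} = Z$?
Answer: $333$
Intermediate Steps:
$N{\left(u \right)} = u + 4 u^{2}$ ($N{\left(u \right)} = 2 u 2 u + u = 4 u^{2} + u = u + 4 u^{2}$)
$H{\left(6 - 5 \right)} N{\left(9 \right)} = \left(6 - 5\right) 9 \left(1 + 4 \cdot 9\right) = \left(6 - 5\right) 9 \left(1 + 36\right) = 1 \cdot 9 \cdot 37 = 1 \cdot 333 = 333$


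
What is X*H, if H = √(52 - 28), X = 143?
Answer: 286*√6 ≈ 700.55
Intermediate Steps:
H = 2*√6 (H = √24 = 2*√6 ≈ 4.8990)
X*H = 143*(2*√6) = 286*√6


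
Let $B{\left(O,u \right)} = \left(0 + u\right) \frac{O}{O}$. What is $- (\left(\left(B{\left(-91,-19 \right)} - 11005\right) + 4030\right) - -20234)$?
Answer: $-13240$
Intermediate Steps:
$B{\left(O,u \right)} = u$ ($B{\left(O,u \right)} = u 1 = u$)
$- (\left(\left(B{\left(-91,-19 \right)} - 11005\right) + 4030\right) - -20234) = - (\left(\left(-19 - 11005\right) + 4030\right) - -20234) = - (\left(-11024 + 4030\right) + 20234) = - (-6994 + 20234) = \left(-1\right) 13240 = -13240$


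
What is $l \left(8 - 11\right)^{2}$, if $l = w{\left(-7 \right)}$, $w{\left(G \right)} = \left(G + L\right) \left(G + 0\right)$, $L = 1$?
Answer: $378$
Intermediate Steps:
$w{\left(G \right)} = G \left(1 + G\right)$ ($w{\left(G \right)} = \left(G + 1\right) \left(G + 0\right) = \left(1 + G\right) G = G \left(1 + G\right)$)
$l = 42$ ($l = - 7 \left(1 - 7\right) = \left(-7\right) \left(-6\right) = 42$)
$l \left(8 - 11\right)^{2} = 42 \left(8 - 11\right)^{2} = 42 \left(-3\right)^{2} = 42 \cdot 9 = 378$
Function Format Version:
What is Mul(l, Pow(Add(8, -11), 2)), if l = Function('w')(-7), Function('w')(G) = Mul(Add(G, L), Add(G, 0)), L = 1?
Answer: 378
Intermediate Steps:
Function('w')(G) = Mul(G, Add(1, G)) (Function('w')(G) = Mul(Add(G, 1), Add(G, 0)) = Mul(Add(1, G), G) = Mul(G, Add(1, G)))
l = 42 (l = Mul(-7, Add(1, -7)) = Mul(-7, -6) = 42)
Mul(l, Pow(Add(8, -11), 2)) = Mul(42, Pow(Add(8, -11), 2)) = Mul(42, Pow(-3, 2)) = Mul(42, 9) = 378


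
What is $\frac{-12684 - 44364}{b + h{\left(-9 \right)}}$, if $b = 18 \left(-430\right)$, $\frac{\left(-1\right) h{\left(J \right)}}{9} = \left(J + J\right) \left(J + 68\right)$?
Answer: $- \frac{9508}{303} \approx -31.38$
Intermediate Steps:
$h{\left(J \right)} = - 18 J \left(68 + J\right)$ ($h{\left(J \right)} = - 9 \left(J + J\right) \left(J + 68\right) = - 9 \cdot 2 J \left(68 + J\right) = - 18 J \left(68 + J\right)$)
$b = -7740$
$\frac{-12684 - 44364}{b + h{\left(-9 \right)}} = \frac{-12684 - 44364}{-7740 - - 162 \left(68 - 9\right)} = \frac{-12684 - 44364}{-7740 - \left(-162\right) 59} = - \frac{57048}{-7740 + 9558} = - \frac{57048}{1818} = \left(-57048\right) \frac{1}{1818} = - \frac{9508}{303}$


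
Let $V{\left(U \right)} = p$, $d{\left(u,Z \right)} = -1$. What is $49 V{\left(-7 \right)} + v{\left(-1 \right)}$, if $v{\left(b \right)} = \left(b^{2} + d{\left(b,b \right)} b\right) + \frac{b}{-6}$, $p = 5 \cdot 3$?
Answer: $\frac{4423}{6} \approx 737.17$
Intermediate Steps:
$p = 15$
$V{\left(U \right)} = 15$
$v{\left(b \right)} = b^{2} - \frac{7 b}{6}$ ($v{\left(b \right)} = \left(b^{2} - b\right) + \frac{b}{-6} = \left(b^{2} - b\right) + b \left(- \frac{1}{6}\right) = \left(b^{2} - b\right) - \frac{b}{6} = b^{2} - \frac{7 b}{6}$)
$49 V{\left(-7 \right)} + v{\left(-1 \right)} = 49 \cdot 15 + \frac{1}{6} \left(-1\right) \left(-7 + 6 \left(-1\right)\right) = 735 + \frac{1}{6} \left(-1\right) \left(-7 - 6\right) = 735 + \frac{1}{6} \left(-1\right) \left(-13\right) = 735 + \frac{13}{6} = \frac{4423}{6}$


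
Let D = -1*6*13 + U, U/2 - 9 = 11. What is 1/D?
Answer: -1/38 ≈ -0.026316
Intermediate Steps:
U = 40 (U = 18 + 2*11 = 18 + 22 = 40)
D = -38 (D = -1*6*13 + 40 = -6*13 + 40 = -78 + 40 = -38)
1/D = 1/(-38) = -1/38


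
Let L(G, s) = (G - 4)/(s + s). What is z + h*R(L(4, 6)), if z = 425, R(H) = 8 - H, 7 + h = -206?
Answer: -1279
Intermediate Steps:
L(G, s) = (-4 + G)/(2*s) (L(G, s) = (-4 + G)/((2*s)) = (-4 + G)*(1/(2*s)) = (-4 + G)/(2*s))
h = -213 (h = -7 - 206 = -213)
z + h*R(L(4, 6)) = 425 - 213*(8 - (-4 + 4)/(2*6)) = 425 - 213*(8 - 0/(2*6)) = 425 - 213*(8 - 1*0) = 425 - 213*(8 + 0) = 425 - 213*8 = 425 - 1704 = -1279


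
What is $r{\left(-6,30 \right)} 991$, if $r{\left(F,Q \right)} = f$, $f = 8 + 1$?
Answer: $8919$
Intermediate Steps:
$f = 9$
$r{\left(F,Q \right)} = 9$
$r{\left(-6,30 \right)} 991 = 9 \cdot 991 = 8919$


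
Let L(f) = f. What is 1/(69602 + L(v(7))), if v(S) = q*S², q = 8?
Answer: 1/69994 ≈ 1.4287e-5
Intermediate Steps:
v(S) = 8*S²
1/(69602 + L(v(7))) = 1/(69602 + 8*7²) = 1/(69602 + 8*49) = 1/(69602 + 392) = 1/69994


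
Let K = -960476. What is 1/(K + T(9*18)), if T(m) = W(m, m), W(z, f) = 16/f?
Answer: -81/77798548 ≈ -1.0411e-6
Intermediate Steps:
T(m) = 16/m
1/(K + T(9*18)) = 1/(-960476 + 16/((9*18))) = 1/(-960476 + 16/162) = 1/(-960476 + 16*(1/162)) = 1/(-960476 + 8/81) = 1/(-77798548/81) = -81/77798548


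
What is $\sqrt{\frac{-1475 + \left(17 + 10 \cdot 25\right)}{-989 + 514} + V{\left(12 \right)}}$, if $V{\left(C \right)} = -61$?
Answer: $\frac{i \sqrt{527573}}{95} \approx 7.6457 i$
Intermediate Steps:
$\sqrt{\frac{-1475 + \left(17 + 10 \cdot 25\right)}{-989 + 514} + V{\left(12 \right)}} = \sqrt{\frac{-1475 + \left(17 + 10 \cdot 25\right)}{-989 + 514} - 61} = \sqrt{\frac{-1475 + \left(17 + 250\right)}{-475} - 61} = \sqrt{\left(-1475 + 267\right) \left(- \frac{1}{475}\right) - 61} = \sqrt{\left(-1208\right) \left(- \frac{1}{475}\right) - 61} = \sqrt{\frac{1208}{475} - 61} = \sqrt{- \frac{27767}{475}} = \frac{i \sqrt{527573}}{95}$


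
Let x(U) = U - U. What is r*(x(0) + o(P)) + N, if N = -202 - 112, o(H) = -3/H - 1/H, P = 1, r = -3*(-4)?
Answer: -362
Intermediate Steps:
r = 12
x(U) = 0
o(H) = -4/H
N = -314
r*(x(0) + o(P)) + N = 12*(0 - 4/1) - 314 = 12*(0 - 4*1) - 314 = 12*(0 - 4) - 314 = 12*(-4) - 314 = -48 - 314 = -362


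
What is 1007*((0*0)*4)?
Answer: 0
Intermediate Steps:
1007*((0*0)*4) = 1007*(0*4) = 1007*0 = 0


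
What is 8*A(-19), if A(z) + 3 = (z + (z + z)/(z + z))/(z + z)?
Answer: -384/19 ≈ -20.211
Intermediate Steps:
A(z) = -3 + (1 + z)/(2*z) (A(z) = -3 + (z + (z + z)/(z + z))/(z + z) = -3 + (z + (2*z)/((2*z)))/((2*z)) = -3 + (z + (2*z)*(1/(2*z)))*(1/(2*z)) = -3 + (z + 1)*(1/(2*z)) = -3 + (1 + z)*(1/(2*z)) = -3 + (1 + z)/(2*z))
8*A(-19) = 8*((½)*(1 - 5*(-19))/(-19)) = 8*((½)*(-1/19)*(1 + 95)) = 8*((½)*(-1/19)*96) = 8*(-48/19) = -384/19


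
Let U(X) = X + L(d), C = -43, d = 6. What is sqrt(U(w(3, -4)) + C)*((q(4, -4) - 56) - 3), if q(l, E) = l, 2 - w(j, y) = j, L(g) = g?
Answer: -55*I*sqrt(38) ≈ -339.04*I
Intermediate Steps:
w(j, y) = 2 - j
U(X) = 6 + X (U(X) = X + 6 = 6 + X)
sqrt(U(w(3, -4)) + C)*((q(4, -4) - 56) - 3) = sqrt((6 + (2 - 1*3)) - 43)*((4 - 56) - 3) = sqrt((6 + (2 - 3)) - 43)*(-52 - 3) = sqrt((6 - 1) - 43)*(-55) = sqrt(5 - 43)*(-55) = sqrt(-38)*(-55) = (I*sqrt(38))*(-55) = -55*I*sqrt(38)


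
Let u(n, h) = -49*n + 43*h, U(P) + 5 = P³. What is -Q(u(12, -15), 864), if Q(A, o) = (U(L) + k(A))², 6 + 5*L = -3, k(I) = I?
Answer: -24173719441/15625 ≈ -1.5471e+6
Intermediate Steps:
L = -9/5 (L = -6/5 + (⅕)*(-3) = -6/5 - ⅗ = -9/5 ≈ -1.8000)
U(P) = -5 + P³
Q(A, o) = (-1354/125 + A)² (Q(A, o) = ((-5 + (-9/5)³) + A)² = ((-5 - 729/125) + A)² = (-1354/125 + A)²)
-Q(u(12, -15), 864) = -(-1354 + 125*(-49*12 + 43*(-15)))²/15625 = -(-1354 + 125*(-588 - 645))²/15625 = -(-1354 + 125*(-1233))²/15625 = -(-1354 - 154125)²/15625 = -(-155479)²/15625 = -24173719441/15625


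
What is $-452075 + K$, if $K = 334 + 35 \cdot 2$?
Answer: $-451671$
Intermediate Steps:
$K = 404$ ($K = 334 + 70 = 404$)
$-452075 + K = -452075 + 404 = -451671$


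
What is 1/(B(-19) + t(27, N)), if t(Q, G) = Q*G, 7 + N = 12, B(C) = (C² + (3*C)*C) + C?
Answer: 1/1560 ≈ 0.00064103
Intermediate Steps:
B(C) = C + 4*C² (B(C) = (C² + 3*C²) + C = 4*C² + C = C + 4*C²)
N = 5 (N = -7 + 12 = 5)
t(Q, G) = G*Q
1/(B(-19) + t(27, N)) = 1/(-19*(1 + 4*(-19)) + 5*27) = 1/(-19*(1 - 76) + 135) = 1/(-19*(-75) + 135) = 1/(1425 + 135) = 1/1560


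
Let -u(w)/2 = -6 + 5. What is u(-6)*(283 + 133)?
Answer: 832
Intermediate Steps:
u(w) = 2 (u(w) = -2*(-6 + 5) = -2*(-1) = 2)
u(-6)*(283 + 133) = 2*(283 + 133) = 2*416 = 832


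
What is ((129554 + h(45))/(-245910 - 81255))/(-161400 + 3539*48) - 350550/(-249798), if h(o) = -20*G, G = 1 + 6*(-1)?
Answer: 529194841353/377110881340 ≈ 1.4033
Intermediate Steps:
G = -5 (G = 1 - 6 = -5)
h(o) = 100 (h(o) = -20*(-5) = 100)
((129554 + h(45))/(-245910 - 81255))/(-161400 + 3539*48) - 350550/(-249798) = ((129554 + 100)/(-245910 - 81255))/(-161400 + 3539*48) - 350550/(-249798) = (129654/(-327165))/(-161400 + 169872) - 350550*(-1/249798) = (129654*(-1/327165))/8472 + 58425/41633 = -43218/109055*1/8472 + 58425/41633 = -7203/153985660 + 58425/41633 = 529194841353/377110881340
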